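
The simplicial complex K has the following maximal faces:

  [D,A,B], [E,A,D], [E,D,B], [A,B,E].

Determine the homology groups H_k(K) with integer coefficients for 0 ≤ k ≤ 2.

H_0 = Z,  H_1 = 0,  H_2 = Z.

Take the total order A < B < D < E on the vertex set. Then K (dimension 2) consists of the simplices:

  0-simplices (4): A, B, D, E
  1-simplices (6): AB, AD, AE, BD, BE, DE
  2-simplices (4): ABD, ABE, ADE, BDE

so the chain groups are C_0 ≅ Z^4, C_1 ≅ Z^6, C_2 ≅ Z^4.

∂_1: C_1 → C_0 sends each edge [p,q] (with p < q) to q − p. For instance
  ∂BD = D − B.
The 4×6 boundary matrix has rank 3 and Smith normal form diag(1,1,1).

The boundary map ∂_2: C_2 → C_1 acts by ∂[p,q,r] = [q,r] − [p,r] + [p,q]. For instance
  ∂BDE = DE − BE + BD,
  ∂ABD = BD − AD + AB.
The 6×4 boundary matrix has rank 3 and Smith normal form diag(1,1,1).

Now H_k = ker ∂_k / im ∂_{k+1}, so:

  H_0: rank C_0 − rank ∂_1 = 4 − 3 = 1, and the invariant factors of ∂_1 are all 1, so H_0 = Z.
  H_1: rank ker ∂_1 − rank ∂_2 = (6 − 3) − 3 = 0, and the invariant factors of ∂_2 are all 1, so H_1 = 0.
  H_2: rank ker ∂_2 − rank ∂_3 = (4 − 3) − 0 = 1, and there is no ∂_3, so H_2 = Z.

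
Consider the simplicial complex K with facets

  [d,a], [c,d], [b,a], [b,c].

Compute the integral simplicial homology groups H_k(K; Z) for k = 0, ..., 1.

K has 4 vertices, 4 edges.
rank ∂_0 = 0, rank ∂_1 = 3 ⇒ b_0 = 4 − 0 − 3 = 1; all invariant factors of ∂_1 are 1 so no torsion. So H_0 ≅ Z.
rank ∂_1 = 3, rank ∂_2 = 0 ⇒ b_1 = 4 − 3 − 0 = 1. So H_1 ≅ Z.

H_0 ≅ Z,  H_1 ≅ Z.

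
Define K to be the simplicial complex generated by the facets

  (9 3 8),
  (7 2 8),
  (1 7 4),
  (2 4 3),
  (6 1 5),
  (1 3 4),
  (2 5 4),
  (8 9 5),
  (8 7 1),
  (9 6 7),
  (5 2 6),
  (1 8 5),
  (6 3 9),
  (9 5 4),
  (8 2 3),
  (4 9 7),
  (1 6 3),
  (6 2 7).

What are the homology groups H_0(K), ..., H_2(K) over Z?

Fix the vertex order 1 < 2 < 3 < 4 < 5 < 6 < 7 < 8 < 9 and write every simplex with vertices in increasing order. Then dim K = 2 and the simplices of K are:

  0-simplices (9): [1], [2], [3], [4], [5], [6], [7], [8], [9]
  1-simplices (27): (27 of them)
  2-simplices (18): [1,3,4], [1,3,6], [1,4,7], [1,5,6], [1,5,8], [1,7,8], [2,3,4], [2,3,8], [2,4,5], [2,5,6], [2,6,7], [2,7,8], [3,6,9], [3,8,9], [4,5,9], [4,7,9], [5,8,9], [6,7,9]

giving chain groups C_0 ≅ Z^9, C_1 ≅ Z^27, C_2 ≅ Z^18.

∂_1: C_1 → C_0 sends each edge [p,q] (with p < q) to q − p. For instance
  ∂[3,6] = [6] − [3].
This gives a 9×27 integer matrix of rank 8; reducing to Smith normal form yields diagonal entries (1,1,1,1,1,1,1,1).

The boundary map ∂_2: C_2 → C_1 sends each 2-simplex [p,q,r] to [q,r] − [p,r] + [p,q]. For instance
  ∂[4,7,9] = [7,9] − [4,9] + [4,7],
  ∂[3,6,9] = [6,9] − [3,9] + [3,6].
This gives a 27×18 integer matrix of rank 17; reducing to Smith normal form yields diagonal entries (1,1,1,1,1,1,1,1,1,1,1,1,1,1,1,1,1).

Now H_k = ker ∂_k / im ∂_{k+1}, so:

  H_0: rank C_0 − rank ∂_1 = 9 − 8 = 1, and the invariant factors of ∂_1 are all 1, so H_0 = Z.
  H_1: rank ker ∂_1 − rank ∂_2 = (27 − 8) − 17 = 2, and the invariant factors of ∂_2 are all 1, so H_1 = Z^2.
  H_2: rank ker ∂_2 − rank ∂_3 = (18 − 17) − 0 = 1, and there is no ∂_3, so H_2 = Z.

H_0 ≅ Z,  H_1 ≅ Z^2,  H_2 ≅ Z.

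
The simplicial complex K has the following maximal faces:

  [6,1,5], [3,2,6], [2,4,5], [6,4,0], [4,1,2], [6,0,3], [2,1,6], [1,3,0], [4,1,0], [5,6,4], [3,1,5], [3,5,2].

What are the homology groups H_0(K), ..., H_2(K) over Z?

Order the vertices as 0 < 1 < 2 < 3 < 4 < 5 < 6. Listing each simplex with vertices in this order, K has dimension 2 with simplices:

  0-simplices (7): [0], [1], [2], [3], [4], [5], [6]
  1-simplices (18): [0,1], [0,3], [0,4], [0,6], [1,2], [1,3], [1,4], [1,5], [1,6], [2,3], [2,4], [2,5], [2,6], [3,5], [3,6], [4,5], [4,6], [5,6]
  2-simplices (12): [0,1,3], [0,1,4], [0,3,6], [0,4,6], [1,2,4], [1,2,6], [1,3,5], [1,5,6], [2,3,5], [2,3,6], [2,4,5], [4,5,6]

so the chain groups are C_0 ≅ Z^7, C_1 ≅ Z^18, C_2 ≅ Z^12.

∂_1: C_1 → C_0 maps an edge to its endpoints' difference, ∂[p,q] = q − p.
As a 7×18 matrix over Z this has rank 6, with invariant factors (1,1,1,1,1,1).

Boundary ∂_2: C_2 → C_1 maps a triangle to the signed sum of its edges. For instance
  ∂[1,2,4] = [2,4] − [1,4] + [1,2],
  ∂[0,1,4] = [1,4] − [0,4] + [0,1].
The 18×12 boundary matrix has rank 12 and Smith normal form diag(1,1,1,1,1,1,1,1,1,1,1,2).

From H_k ≅ ker(∂_k) / im(∂_{k+1}) we obtain:

  H_0: rank C_0 − rank ∂_1 = 7 − 6 = 1, and the invariant factors of ∂_1 are all 1, so H_0 ≅ Z.
  H_1: rank ker ∂_1 − rank ∂_2 = (18 − 6) − 12 = 0, and ∂_2 has invariant factor 2 > 1, so H_1 ≅ Z/2Z.
  H_2: rank ker ∂_2 − rank ∂_3 = (12 − 12) − 0 = 0, and there is no ∂_3, so H_2 ≅ 0.

(K is a triangulation of the real projective plane RP^2.)

H_0 = Z,  H_1 = Z/2Z,  H_2 = 0.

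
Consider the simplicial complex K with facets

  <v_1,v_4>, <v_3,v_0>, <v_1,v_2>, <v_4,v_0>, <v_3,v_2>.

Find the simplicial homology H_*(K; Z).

We work with the vertex ordering v_0 < v_1 < v_2 < v_3 < v_4. The simplices of K, each written with vertices in increasing order, are:

  0-simplices (5): [v_0], [v_1], [v_2], [v_3], [v_4]
  1-simplices (5): [v_0,v_3], [v_0,v_4], [v_1,v_2], [v_1,v_4], [v_2,v_3]

giving chain groups C_0 ≅ Z^5, C_1 ≅ Z^5.

The boundary map ∂_1: C_1 → C_0 maps an edge to its endpoints' difference, ∂[p,q] = q − p. For instance
  ∂[v_1,v_4] = [v_4] − [v_1].
As a 5×5 matrix over Z this has rank 4, with invariant factors (1,1,1,1).

Now H_k = ker ∂_k / im ∂_{k+1}, so:

  H_0: rank C_0 − rank ∂_1 = 5 − 4 = 1, and the invariant factors of ∂_1 are all 1, so H_0 = Z.
  H_1: rank ker ∂_1 − rank ∂_2 = (5 − 4) − 0 = 1, and there is no ∂_2, so H_1 = Z.

As a check, the Euler characteristic is 5 − 5 = 0, which agrees with 1 − 1 = 0.

H_0 = Z,  H_1 = Z.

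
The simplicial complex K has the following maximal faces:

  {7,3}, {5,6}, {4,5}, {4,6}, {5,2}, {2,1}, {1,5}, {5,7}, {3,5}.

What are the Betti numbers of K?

b_0 = 1, b_1 = 3.

We work with the vertex ordering 1 < 2 < 3 < 4 < 5 < 6 < 7. The simplices of K, each written with vertices in increasing order, are:

  0-simplices (7): [1], [2], [3], [4], [5], [6], [7]
  1-simplices (9): [1,2], [1,5], [2,5], [3,5], [3,7], [4,5], [4,6], [5,6], [5,7]

so the chain groups are C_0 ≅ Z^7, C_1 ≅ Z^9.

∂_1: C_1 → C_0 maps an edge to its endpoints' difference, ∂[p,q] = q − p.
The 7×9 boundary matrix has rank 6 and Smith normal form diag(1,1,1,1,1,1).

Now H_k = ker ∂_k / im ∂_{k+1}, so:

  H_0: rank C_0 − rank ∂_1 = 7 − 6 = 1, and the invariant factors of ∂_1 are all 1, so H_0 = Z.
  H_1: rank ker ∂_1 − rank ∂_2 = (9 − 6) − 0 = 3, and there is no ∂_2, so H_1 = Z^3.

As a check, the Euler characteristic is 7 − 9 = -2, which agrees with 1 − 3 = -2.

Hence the Betti numbers are b_0 = 1, b_1 = 3.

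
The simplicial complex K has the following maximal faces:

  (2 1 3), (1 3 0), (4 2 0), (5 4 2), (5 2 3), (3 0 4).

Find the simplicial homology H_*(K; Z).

H_0 = Z,  H_1 = Z,  H_2 = 0.

Order the vertices as 0 < 1 < 2 < 3 < 4 < 5. Listing each simplex with vertices in this order, K has dimension 2 with simplices:

  0-simplices (6): [0], [1], [2], [3], [4], [5]
  1-simplices (12): [0,1], [0,2], [0,3], [0,4], [1,2], [1,3], [2,3], [2,4], [2,5], [3,4], [3,5], [4,5]
  2-simplices (6): [0,1,3], [0,2,4], [0,3,4], [1,2,3], [2,3,5], [2,4,5]

so the chain groups are C_0 ≅ Z^6, C_1 ≅ Z^12, C_2 ≅ Z^6.

The boundary map ∂_1: C_1 → C_0 maps an edge to its endpoints' difference, ∂[p,q] = q − p.
This gives a 6×12 integer matrix of rank 5; reducing to Smith normal form yields diagonal entries (1,1,1,1,1).

Boundary ∂_2: C_2 → C_1 acts by ∂[p,q,r] = [q,r] − [p,r] + [p,q]. For instance
  ∂[0,1,3] = [1,3] − [0,3] + [0,1],
  ∂[2,4,5] = [4,5] − [2,5] + [2,4].
The 12×6 boundary matrix has rank 6 and Smith normal form diag(1,1,1,1,1,1).

From H_k ≅ ker(∂_k) / im(∂_{k+1}) we obtain:

  H_0: rank C_0 − rank ∂_1 = 6 − 5 = 1, and the invariant factors of ∂_1 are all 1, so H_0 ≅ Z.
  H_1: rank ker ∂_1 − rank ∂_2 = (12 − 5) − 6 = 1, and the invariant factors of ∂_2 are all 1, so H_1 ≅ Z.
  H_2: rank ker ∂_2 − rank ∂_3 = (6 − 6) − 0 = 0, and there is no ∂_3, so H_2 ≅ 0.

As a check, the Euler characteristic is 6 − 12 + 6 = 0, which agrees with 1 − 1 + 0 = 0.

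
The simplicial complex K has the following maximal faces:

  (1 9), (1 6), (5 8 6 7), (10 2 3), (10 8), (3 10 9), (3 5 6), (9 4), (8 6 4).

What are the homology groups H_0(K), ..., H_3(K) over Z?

H_0 ≅ Z,  H_1 ≅ Z^3,  H_2 = 0,  H_3 = 0.

Order the vertices as 1 < 2 < 3 < 4 < 5 < 6 < 7 < 8 < 9 < 10. Listing each simplex with vertices in this order, K has dimension 3 with simplices:

  0-simplices (10): [1], [2], [3], [4], [5], [6], [7], [8], [9], [10]
  1-simplices (19): [1,6], [1,9], [2,3], [2,10], [3,5], [3,6], [3,9], [3,10], [4,6], [4,8], [4,9], [5,6], [5,7], [5,8], [6,7], [6,8], [7,8], [8,10], [9,10]
  2-simplices (8): [2,3,10], [3,5,6], [3,9,10], [4,6,8], [5,6,7], [5,6,8], [5,7,8], [6,7,8]
  3-simplices (1): [5,6,7,8]

so the chain groups are C_0 ≅ Z^10, C_1 ≅ Z^19, C_2 ≅ Z^8, C_3 ≅ Z^1.

∂_1: C_1 → C_0 is given by ∂[p,q] = [q] − [p]. For instance
  ∂[6,8] = [8] − [6].
The resulting 10×19 matrix has rank 9, and its Smith normal form has invariant factors (1,1,1,1,1,1,1,1,1).

∂_2: C_2 → C_1 maps a triangle to the signed sum of its edges. For instance
  ∂[3,5,6] = [5,6] − [3,6] + [3,5],
  ∂[5,6,7] = [6,7] − [5,7] + [5,6].
The 19×8 boundary matrix has rank 7 and Smith normal form diag(1,1,1,1,1,1,1).

∂_3: C_3 → C_2 sends each 3-simplex σ to the alternating sum Σ_i (−1)^i (σ with its i-th vertex removed). For instance
  ∂[5,6,7,8] = [6,7,8] − [5,7,8] + [5,6,8] − [5,6,7].
As a 8×1 matrix over Z this has rank 1, with invariant factors (1).

From H_k ≅ ker(∂_k) / im(∂_{k+1}) we obtain:

  H_0: rank C_0 − rank ∂_1 = 10 − 9 = 1, and the invariant factors of ∂_1 are all 1, so H_0 ≅ Z.
  H_1: rank ker ∂_1 − rank ∂_2 = (19 − 9) − 7 = 3, and the invariant factors of ∂_2 are all 1, so H_1 ≅ Z^3.
  H_2: rank ker ∂_2 − rank ∂_3 = (8 − 7) − 1 = 0, and the invariant factors of ∂_3 are all 1, so H_2 ≅ 0.
  H_3: rank ker ∂_3 − rank ∂_4 = (1 − 1) − 0 = 0, and there is no ∂_4, so H_3 ≅ 0.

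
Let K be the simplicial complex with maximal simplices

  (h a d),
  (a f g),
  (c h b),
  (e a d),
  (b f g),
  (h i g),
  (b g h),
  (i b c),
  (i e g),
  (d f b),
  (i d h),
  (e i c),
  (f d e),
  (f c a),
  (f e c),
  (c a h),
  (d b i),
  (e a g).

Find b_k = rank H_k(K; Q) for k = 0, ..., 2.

Order the vertices as a < b < c < d < e < f < g < h < i. Listing each simplex with vertices in this order, K has dimension 2 with simplices:

  0-simplices (9): a, b, c, d, e, f, g, h, i
  1-simplices (27): ac, ad, ae, af, ag, ah, bc, bd, bf, bg, bh, bi, ce, cf, ch, ci, de, df, dh, di, ef, eg, ei, fg, gh, gi, hi
  2-simplices (18): acf, ach, ade, adh, aeg, afg, bch, bci, bdf, bdi, bfg, bgh, cef, cei, def, dhi, egi, ghi

Hence C_0 ≅ Z^9, C_1 ≅ Z^27, C_2 ≅ Z^18.

∂_1: C_1 → C_0 sends each edge [p,q] (with p < q) to q − p. For instance
  ∂fg = g − f.
The resulting 9×27 matrix has rank 8, and its Smith normal form has invariant factors (1,1,1,1,1,1,1,1).

∂_2: C_2 → C_1 maps a triangle to the signed sum of its edges. For instance
  ∂def = ef − df + de,
  ∂aeg = eg − ag + ae.
The 27×18 boundary matrix has rank 18 and Smith normal form diag(1,1,1,1,1,1,1,1,1,1,1,1,1,1,1,1,1,2).

Computing H_k = (kernel of ∂_k) / (image of ∂_{k+1}):

  H_0: rank C_0 − rank ∂_1 = 9 − 8 = 1, and the invariant factors of ∂_1 are all 1, so H_0 = Z.
  H_1: rank ker ∂_1 − rank ∂_2 = (27 − 8) − 18 = 1, and ∂_2 has invariant factor 2 > 1, so H_1 = Z × Z/2.
  H_2: rank ker ∂_2 − rank ∂_3 = (18 − 18) − 0 = 0, and there is no ∂_3, so H_2 = 0.

As a check, the Euler characteristic is 9 − 27 + 18 = 0, which agrees with 1 − 1 + 0 = 0.

Hence the Betti numbers are b_0 = 1, b_1 = 1, b_2 = 0.

b_0 = 1, b_1 = 1, b_2 = 0.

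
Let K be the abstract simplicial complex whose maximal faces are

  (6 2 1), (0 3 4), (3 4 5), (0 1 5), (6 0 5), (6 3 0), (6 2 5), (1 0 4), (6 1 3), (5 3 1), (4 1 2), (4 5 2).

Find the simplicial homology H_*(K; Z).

K has 7 vertices, 18 edges, 12 triangles.
rank ∂_0 = 0, rank ∂_1 = 6 ⇒ b_0 = 7 − 0 − 6 = 1; all invariant factors of ∂_1 are 1 so no torsion. So H_0 ≅ Z.
rank ∂_1 = 6, rank ∂_2 = 12 ⇒ b_1 = 18 − 6 − 12 = 0; ∂_2 has invariant factor(s) [2] giving torsion. So H_1 ≅ Z/2.
rank ∂_2 = 12, rank ∂_3 = 0 ⇒ b_2 = 12 − 12 − 0 = 0. So H_2 ≅ 0.

H_0 ≅ Z,  H_1 ≅ Z/2,  H_2 = 0.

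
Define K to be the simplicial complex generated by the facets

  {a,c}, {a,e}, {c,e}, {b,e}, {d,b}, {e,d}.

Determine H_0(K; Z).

Order the vertices as a < b < c < d < e. Listing each simplex with vertices in this order, K has dimension 1 with simplices:

  0-simplices (5): a, b, c, d, e
  1-simplices (6): ac, ae, bd, be, ce, de

Hence C_0 ≅ Z^5, C_1 ≅ Z^6.

The boundary map ∂_1: C_1 → C_0 is given by ∂[p,q] = [q] − [p]. For instance
  ∂ae = e − a.
As a 5×6 matrix over Z this has rank 4, with invariant factors (1,1,1,1).

From H_k ≅ ker(∂_k) / im(∂_{k+1}) we obtain:

  H_0: rank C_0 − rank ∂_1 = 5 − 4 = 1, and the invariant factors of ∂_1 are all 1, so H_0 = Z.

(K is a triangulation of a wedge of 2 circles.)

H_0 ≅ Z.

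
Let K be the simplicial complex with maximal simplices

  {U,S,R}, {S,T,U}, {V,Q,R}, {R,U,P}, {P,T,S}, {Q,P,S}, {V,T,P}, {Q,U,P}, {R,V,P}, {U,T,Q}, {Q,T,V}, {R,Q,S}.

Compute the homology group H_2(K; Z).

Fix the vertex order P < Q < R < S < T < U < V and write every simplex with vertices in increasing order. Then dim K = 2 and the simplices of K are:

  0-simplices (7): P, Q, R, S, T, U, V
  1-simplices (18): PQ, PR, PS, PT, PU, PV, QR, QS, QT, QU, QV, RS, RU, RV, ST, SU, TU, TV
  2-simplices (12): PQS, PQU, PRU, PRV, PST, PTV, QRS, QRV, QTU, QTV, RSU, STU

Hence C_0 ≅ Z^7, C_1 ≅ Z^18, C_2 ≅ Z^12.

Boundary ∂_1: C_1 → C_0 sends each edge [p,q] (with p < q) to q − p.
The 7×18 boundary matrix has rank 6 and Smith normal form diag(1,1,1,1,1,1).

Boundary ∂_2: C_2 → C_1 acts by ∂[p,q,r] = [q,r] − [p,r] + [p,q]. For instance
  ∂QTU = TU − QU + QT,
  ∂QRV = RV − QV + QR.
This gives a 18×12 integer matrix of rank 12; reducing to Smith normal form yields diagonal entries (1,1,1,1,1,1,1,1,1,1,1,2).

Computing H_k = (kernel of ∂_k) / (image of ∂_{k+1}):

  H_2: rank ker ∂_2 − rank ∂_3 = (12 − 12) − 0 = 0, and there is no ∂_3, so H_2 = 0.

H_2 = 0.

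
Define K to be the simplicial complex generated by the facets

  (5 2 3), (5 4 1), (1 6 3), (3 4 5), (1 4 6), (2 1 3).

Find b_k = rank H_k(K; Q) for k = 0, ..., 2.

We work with the vertex ordering 1 < 2 < 3 < 4 < 5 < 6. The simplices of K, each written with vertices in increasing order, are:

  0-simplices (6): [1], [2], [3], [4], [5], [6]
  1-simplices (12): [1,2], [1,3], [1,4], [1,5], [1,6], [2,3], [2,5], [3,4], [3,5], [3,6], [4,5], [4,6]
  2-simplices (6): [1,2,3], [1,3,6], [1,4,5], [1,4,6], [2,3,5], [3,4,5]

Hence C_0 ≅ Z^6, C_1 ≅ Z^12, C_2 ≅ Z^6.

Boundary ∂_1: C_1 → C_0 sends each edge [p,q] (with p < q) to q − p. For instance
  ∂[4,6] = [6] − [4].
The resulting 6×12 matrix has rank 5, and its Smith normal form has invariant factors (1,1,1,1,1).

The boundary map ∂_2: C_2 → C_1 maps a triangle to the signed sum of its edges. For instance
  ∂[1,2,3] = [2,3] − [1,3] + [1,2],
  ∂[1,4,5] = [4,5] − [1,5] + [1,4].
As a 12×6 matrix over Z this has rank 6, with invariant factors (1,1,1,1,1,1).

Reading off H_k = ker ∂_k / im ∂_{k+1}:

  H_0: rank C_0 − rank ∂_1 = 6 − 5 = 1, and the invariant factors of ∂_1 are all 1, so H_0 = Z.
  H_1: rank ker ∂_1 − rank ∂_2 = (12 − 5) − 6 = 1, and the invariant factors of ∂_2 are all 1, so H_1 = Z.
  H_2: rank ker ∂_2 − rank ∂_3 = (6 − 6) − 0 = 0, and there is no ∂_3, so H_2 = 0.

(K is a triangulation of the cylinder S^1 x I.)

Hence the Betti numbers are b_0 = 1, b_1 = 1, b_2 = 0.

b_0 = 1, b_1 = 1, b_2 = 0.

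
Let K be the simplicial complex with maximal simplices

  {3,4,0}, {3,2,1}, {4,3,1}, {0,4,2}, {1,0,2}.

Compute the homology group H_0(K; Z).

We work with the vertex ordering 0 < 1 < 2 < 3 < 4. The simplices of K, each written with vertices in increasing order, are:

  0-simplices (5): [0], [1], [2], [3], [4]
  1-simplices (10): [0,1], [0,2], [0,3], [0,4], [1,2], [1,3], [1,4], [2,3], [2,4], [3,4]
  2-simplices (5): [0,1,2], [0,2,4], [0,3,4], [1,2,3], [1,3,4]

Hence C_0 ≅ Z^5, C_1 ≅ Z^10, C_2 ≅ Z^5.

The boundary map ∂_1: C_1 → C_0 sends each edge [p,q] (with p < q) to q − p. For instance
  ∂[0,3] = [3] − [0].
This gives a 5×10 integer matrix of rank 4; reducing to Smith normal form yields diagonal entries (1,1,1,1).

The boundary map ∂_2: C_2 → C_1 acts by ∂[p,q,r] = [q,r] − [p,r] + [p,q]. For instance
  ∂[0,1,2] = [1,2] − [0,2] + [0,1],
  ∂[0,2,4] = [2,4] − [0,4] + [0,2].
The resulting 10×5 matrix has rank 5, and its Smith normal form has invariant factors (1,1,1,1,1).

Reading off H_k = ker ∂_k / im ∂_{k+1}:

  H_0: rank C_0 − rank ∂_1 = 5 − 4 = 1, and the invariant factors of ∂_1 are all 1, so H_0 ≅ Z.

H_0 ≅ Z.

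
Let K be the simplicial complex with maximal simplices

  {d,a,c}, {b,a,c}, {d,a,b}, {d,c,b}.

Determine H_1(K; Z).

H_1 ≅ 0.

Fix the vertex order a < b < c < d and write every simplex with vertices in increasing order. Then dim K = 2 and the simplices of K are:

  0-simplices (4): a, b, c, d
  1-simplices (6): ab, ac, ad, bc, bd, cd
  2-simplices (4): abc, abd, acd, bcd

giving chain groups C_0 ≅ Z^4, C_1 ≅ Z^6, C_2 ≅ Z^4.

Boundary ∂_1: C_1 → C_0 maps an edge to its endpoints' difference, ∂[p,q] = q − p.
As a 4×6 matrix over Z this has rank 3, with invariant factors (1,1,1).

∂_2: C_2 → C_1 acts by ∂[p,q,r] = [q,r] − [p,r] + [p,q]. For instance
  ∂bcd = cd − bd + bc,
  ∂acd = cd − ad + ac.
The resulting 6×4 matrix has rank 3, and its Smith normal form has invariant factors (1,1,1).

Computing H_k = (kernel of ∂_k) / (image of ∂_{k+1}):

  H_1: rank ker ∂_1 − rank ∂_2 = (6 − 3) − 3 = 0, and the invariant factors of ∂_2 are all 1, so H_1 = 0.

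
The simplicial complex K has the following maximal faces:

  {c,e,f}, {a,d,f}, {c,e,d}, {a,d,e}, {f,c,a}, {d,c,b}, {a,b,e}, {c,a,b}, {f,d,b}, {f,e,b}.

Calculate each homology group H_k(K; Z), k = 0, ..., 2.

H_0 ≅ Z,  H_1 ≅ Z_2,  H_2 = 0.

Take the total order a < b < c < d < e < f on the vertex set. Then K (dimension 2) consists of the simplices:

  0-simplices (6): a, b, c, d, e, f
  1-simplices (15): ab, ac, ad, ae, af, bc, bd, be, bf, cd, ce, cf, de, df, ef
  2-simplices (10): abc, abe, acf, ade, adf, bcd, bdf, bef, cde, cef

giving chain groups C_0 ≅ Z^6, C_1 ≅ Z^15, C_2 ≅ Z^10.

∂_1: C_1 → C_0 is given by ∂[p,q] = [q] − [p]. For instance
  ∂bd = d − b.
As a 6×15 matrix over Z this has rank 5, with invariant factors (1,1,1,1,1).

∂_2: C_2 → C_1 acts by ∂[p,q,r] = [q,r] − [p,r] + [p,q]. For instance
  ∂ade = de − ae + ad,
  ∂bef = ef − bf + be.
As a 15×10 matrix over Z this has rank 10, with invariant factors (1,1,1,1,1,1,1,1,1,2).

Now H_k = ker ∂_k / im ∂_{k+1}, so:

  H_0: rank C_0 − rank ∂_1 = 6 − 5 = 1, and the invariant factors of ∂_1 are all 1, so H_0 ≅ Z.
  H_1: rank ker ∂_1 − rank ∂_2 = (15 − 5) − 10 = 0, and ∂_2 has invariant factor 2 > 1, so H_1 ≅ Z_2.
  H_2: rank ker ∂_2 − rank ∂_3 = (10 − 10) − 0 = 0, and there is no ∂_3, so H_2 ≅ 0.

As a check, the Euler characteristic is 6 − 15 + 10 = 1, which agrees with 1 − 0 + 0 = 1.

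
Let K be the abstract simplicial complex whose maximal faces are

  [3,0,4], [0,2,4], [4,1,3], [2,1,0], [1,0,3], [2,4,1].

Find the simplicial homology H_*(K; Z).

K has 5 vertices, 9 edges, 6 triangles.
rank ∂_0 = 0, rank ∂_1 = 4 ⇒ b_0 = 5 − 0 − 4 = 1; all invariant factors of ∂_1 are 1 so no torsion. So H_0 ≅ Z.
rank ∂_1 = 4, rank ∂_2 = 5 ⇒ b_1 = 9 − 4 − 5 = 0; all invariant factors of ∂_2 are 1 so no torsion. So H_1 ≅ 0.
rank ∂_2 = 5, rank ∂_3 = 0 ⇒ b_2 = 6 − 5 − 0 = 1. So H_2 ≅ Z.

H_0 = Z,  H_1 = 0,  H_2 = Z.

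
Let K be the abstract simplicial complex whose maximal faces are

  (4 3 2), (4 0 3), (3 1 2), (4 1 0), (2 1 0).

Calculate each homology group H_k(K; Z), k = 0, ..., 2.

Take the total order 0 < 1 < 2 < 3 < 4 on the vertex set. Then K (dimension 2) consists of the simplices:

  0-simplices (5): [0], [1], [2], [3], [4]
  1-simplices (10): [0,1], [0,2], [0,3], [0,4], [1,2], [1,3], [1,4], [2,3], [2,4], [3,4]
  2-simplices (5): [0,1,2], [0,1,4], [0,3,4], [1,2,3], [2,3,4]

Hence C_0 ≅ Z^5, C_1 ≅ Z^10, C_2 ≅ Z^5.

∂_1: C_1 → C_0 maps an edge to its endpoints' difference, ∂[p,q] = q − p.
The resulting 5×10 matrix has rank 4, and its Smith normal form has invariant factors (1,1,1,1).

∂_2: C_2 → C_1 acts by ∂[p,q,r] = [q,r] − [p,r] + [p,q]. For instance
  ∂[0,1,4] = [1,4] − [0,4] + [0,1],
  ∂[0,3,4] = [3,4] − [0,4] + [0,3].
This gives a 10×5 integer matrix of rank 5; reducing to Smith normal form yields diagonal entries (1,1,1,1,1).

Reading off H_k = ker ∂_k / im ∂_{k+1}:

  H_0: rank C_0 − rank ∂_1 = 5 − 4 = 1, and the invariant factors of ∂_1 are all 1, so H_0 ≅ Z.
  H_1: rank ker ∂_1 − rank ∂_2 = (10 − 4) − 5 = 1, and the invariant factors of ∂_2 are all 1, so H_1 ≅ Z.
  H_2: rank ker ∂_2 − rank ∂_3 = (5 − 5) − 0 = 0, and there is no ∂_3, so H_2 ≅ 0.

As a check, the Euler characteristic is 5 − 10 + 5 = 0, which agrees with 1 − 1 + 0 = 0.

H_0 ≅ Z,  H_1 ≅ Z,  H_2 = 0.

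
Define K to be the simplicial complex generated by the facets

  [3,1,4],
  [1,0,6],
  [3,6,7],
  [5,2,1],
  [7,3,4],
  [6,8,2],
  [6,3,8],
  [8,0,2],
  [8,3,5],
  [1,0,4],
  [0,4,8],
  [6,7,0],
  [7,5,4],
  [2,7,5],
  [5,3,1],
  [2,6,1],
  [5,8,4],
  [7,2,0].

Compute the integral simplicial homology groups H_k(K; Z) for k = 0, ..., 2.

K has 9 vertices, 27 edges, 18 triangles.
rank ∂_0 = 0, rank ∂_1 = 8 ⇒ b_0 = 9 − 0 − 8 = 1; all invariant factors of ∂_1 are 1 so no torsion. So H_0 = Z.
rank ∂_1 = 8, rank ∂_2 = 18 ⇒ b_1 = 27 − 8 − 18 = 1; ∂_2 has invariant factor(s) [2] giving torsion. So H_1 = Z × Z/2.
rank ∂_2 = 18, rank ∂_3 = 0 ⇒ b_2 = 18 − 18 − 0 = 0. So H_2 = 0.

H_0 ≅ Z,  H_1 ≅ Z × Z/2,  H_2 = 0.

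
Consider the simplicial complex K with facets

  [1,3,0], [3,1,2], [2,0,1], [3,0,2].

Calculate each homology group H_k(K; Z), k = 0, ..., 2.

We work with the vertex ordering 0 < 1 < 2 < 3. The simplices of K, each written with vertices in increasing order, are:

  0-simplices (4): [0], [1], [2], [3]
  1-simplices (6): [0,1], [0,2], [0,3], [1,2], [1,3], [2,3]
  2-simplices (4): [0,1,2], [0,1,3], [0,2,3], [1,2,3]

giving chain groups C_0 ≅ Z^4, C_1 ≅ Z^6, C_2 ≅ Z^4.

The boundary map ∂_1: C_1 → C_0 maps an edge to its endpoints' difference, ∂[p,q] = q − p.
The 4×6 boundary matrix has rank 3 and Smith normal form diag(1,1,1).

Boundary ∂_2: C_2 → C_1 acts by ∂[p,q,r] = [q,r] − [p,r] + [p,q]. For instance
  ∂[0,1,3] = [1,3] − [0,3] + [0,1],
  ∂[0,2,3] = [2,3] − [0,3] + [0,2].
The 6×4 boundary matrix has rank 3 and Smith normal form diag(1,1,1).

Reading off H_k = ker ∂_k / im ∂_{k+1}:

  H_0: rank C_0 − rank ∂_1 = 4 − 3 = 1, and the invariant factors of ∂_1 are all 1, so H_0 ≅ Z.
  H_1: rank ker ∂_1 − rank ∂_2 = (6 − 3) − 3 = 0, and the invariant factors of ∂_2 are all 1, so H_1 ≅ 0.
  H_2: rank ker ∂_2 − rank ∂_3 = (4 − 3) − 0 = 1, and there is no ∂_3, so H_2 ≅ Z.

H_0 ≅ Z,  H_1 = 0,  H_2 ≅ Z.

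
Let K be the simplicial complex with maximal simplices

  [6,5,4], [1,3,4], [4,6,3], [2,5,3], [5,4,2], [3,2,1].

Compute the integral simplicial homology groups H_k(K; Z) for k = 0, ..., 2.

H_0 = Z,  H_1 = Z,  H_2 = 0.

We work with the vertex ordering 1 < 2 < 3 < 4 < 5 < 6. The simplices of K, each written with vertices in increasing order, are:

  0-simplices (6): [1], [2], [3], [4], [5], [6]
  1-simplices (12): [1,2], [1,3], [1,4], [2,3], [2,4], [2,5], [3,4], [3,5], [3,6], [4,5], [4,6], [5,6]
  2-simplices (6): [1,2,3], [1,3,4], [2,3,5], [2,4,5], [3,4,6], [4,5,6]

Hence C_0 ≅ Z^6, C_1 ≅ Z^12, C_2 ≅ Z^6.

Boundary ∂_1: C_1 → C_0 maps an edge to its endpoints' difference, ∂[p,q] = q − p. For instance
  ∂[3,4] = [4] − [3].
The resulting 6×12 matrix has rank 5, and its Smith normal form has invariant factors (1,1,1,1,1).

∂_2: C_2 → C_1 acts by ∂[p,q,r] = [q,r] − [p,r] + [p,q]. For instance
  ∂[2,4,5] = [4,5] − [2,5] + [2,4],
  ∂[4,5,6] = [5,6] − [4,6] + [4,5].
As a 12×6 matrix over Z this has rank 6, with invariant factors (1,1,1,1,1,1).

Reading off H_k = ker ∂_k / im ∂_{k+1}:

  H_0: rank C_0 − rank ∂_1 = 6 − 5 = 1, and the invariant factors of ∂_1 are all 1, so H_0 = Z.
  H_1: rank ker ∂_1 − rank ∂_2 = (12 − 5) − 6 = 1, and the invariant factors of ∂_2 are all 1, so H_1 = Z.
  H_2: rank ker ∂_2 − rank ∂_3 = (6 − 6) − 0 = 0, and there is no ∂_3, so H_2 = 0.

As a check, the Euler characteristic is 6 − 12 + 6 = 0, which agrees with 1 − 1 + 0 = 0.
(K is a triangulation of the cylinder S^1 x I.)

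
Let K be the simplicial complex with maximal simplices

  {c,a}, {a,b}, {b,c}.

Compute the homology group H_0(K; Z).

Take the total order a < b < c on the vertex set. Then K (dimension 1) consists of the simplices:

  0-simplices (3): a, b, c
  1-simplices (3): ab, ac, bc

so the chain groups are C_0 ≅ Z^3, C_1 ≅ Z^3.

The boundary map ∂_1: C_1 → C_0 maps an edge to its endpoints' difference, ∂[p,q] = q − p. For instance
  ∂ab = b − a.
As a 3×3 matrix over Z this has rank 2, with invariant factors (1,1).

Computing H_k = (kernel of ∂_k) / (image of ∂_{k+1}):

  H_0: rank C_0 − rank ∂_1 = 3 − 2 = 1, and the invariant factors of ∂_1 are all 1, so H_0 ≅ Z.

(K is a triangulation of the circle S^1.)

H_0 ≅ Z.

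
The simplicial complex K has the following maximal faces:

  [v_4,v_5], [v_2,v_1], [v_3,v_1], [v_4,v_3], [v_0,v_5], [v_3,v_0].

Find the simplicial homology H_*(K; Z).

H_0 = Z,  H_1 = Z.

K has 6 vertices, 6 edges.
rank ∂_0 = 0, rank ∂_1 = 5 ⇒ b_0 = 6 − 0 − 5 = 1; all invariant factors of ∂_1 are 1 so no torsion. So H_0 = Z.
rank ∂_1 = 5, rank ∂_2 = 0 ⇒ b_1 = 6 − 5 − 0 = 1. So H_1 = Z.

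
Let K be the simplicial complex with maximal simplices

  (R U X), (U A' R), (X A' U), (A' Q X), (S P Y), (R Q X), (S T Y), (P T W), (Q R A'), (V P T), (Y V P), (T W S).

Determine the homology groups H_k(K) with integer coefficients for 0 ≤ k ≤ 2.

H_0 ≅ Z^2,  H_1 ≅ Z,  H_2 ≅ Z.

Fix the vertex order P < Q < R < S < T < U < V < W < X < Y < A' and write every simplex with vertices in increasing order. Then dim K = 2 and the simplices of K are:

  0-simplices (11): [P], [Q], [R], [S], [T], [U], [V], [W], [X], [Y], [A']
  1-simplices (21): [P,S], [P,T], [P,V], [P,W], [P,Y], [Q,R], [Q,X], [Q,A'], [R,U], [R,X], [R,A'], [S,T], [S,W], [S,Y], [T,V], [T,W], [T,Y], [U,X], [U,A'], [V,Y], [X,A']
  2-simplices (12): [P,S,Y], [P,T,V], [P,T,W], [P,V,Y], [Q,R,X], [Q,R,A'], [Q,X,A'], [R,U,X], [R,U,A'], [S,T,W], [S,T,Y], [U,X,A']

so the chain groups are C_0 ≅ Z^11, C_1 ≅ Z^21, C_2 ≅ Z^12.

∂_1: C_1 → C_0 maps an edge to its endpoints' difference, ∂[p,q] = q − p.
The resulting 11×21 matrix has rank 9, and its Smith normal form has invariant factors (1,1,1,1,1,1,1,1,1).

∂_2: C_2 → C_1 maps a triangle to the signed sum of its edges. For instance
  ∂[R,U,X] = [U,X] − [R,X] + [R,U],
  ∂[P,S,Y] = [S,Y] − [P,Y] + [P,S].
As a 21×12 matrix over Z this has rank 11, with invariant factors (1,1,1,1,1,1,1,1,1,1,1).

Computing H_k = (kernel of ∂_k) / (image of ∂_{k+1}):

  H_0: rank C_0 − rank ∂_1 = 11 − 9 = 2, and the invariant factors of ∂_1 are all 1, so H_0 ≅ Z^2.
  H_1: rank ker ∂_1 − rank ∂_2 = (21 − 9) − 11 = 1, and the invariant factors of ∂_2 are all 1, so H_1 ≅ Z.
  H_2: rank ker ∂_2 − rank ∂_3 = (12 − 11) − 0 = 1, and there is no ∂_3, so H_2 ≅ Z.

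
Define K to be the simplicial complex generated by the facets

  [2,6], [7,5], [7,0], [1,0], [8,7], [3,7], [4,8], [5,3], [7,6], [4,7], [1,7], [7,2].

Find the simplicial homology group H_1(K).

Fix the vertex order 0 < 1 < 2 < 3 < 4 < 5 < 6 < 7 < 8 and write every simplex with vertices in increasing order. Then dim K = 1 and the simplices of K are:

  0-simplices (9): [0], [1], [2], [3], [4], [5], [6], [7], [8]
  1-simplices (12): [0,1], [0,7], [1,7], [2,6], [2,7], [3,5], [3,7], [4,7], [4,8], [5,7], [6,7], [7,8]

Hence C_0 ≅ Z^9, C_1 ≅ Z^12.

Boundary ∂_1: C_1 → C_0 sends each edge [p,q] (with p < q) to q − p.
The 9×12 boundary matrix has rank 8 and Smith normal form diag(1,1,1,1,1,1,1,1).

Now H_k = ker ∂_k / im ∂_{k+1}, so:

  H_1: rank ker ∂_1 − rank ∂_2 = (12 − 8) − 0 = 4, and there is no ∂_2, so H_1 = Z^4.

H_1 = Z^4.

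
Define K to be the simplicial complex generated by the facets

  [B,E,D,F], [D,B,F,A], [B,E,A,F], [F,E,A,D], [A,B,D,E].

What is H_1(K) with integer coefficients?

H_1 ≅ 0.

Fix the vertex order A < B < D < E < F and write every simplex with vertices in increasing order. Then dim K = 3 and the simplices of K are:

  0-simplices (5): A, B, D, E, F
  1-simplices (10): AB, AD, AE, AF, BD, BE, BF, DE, DF, EF
  2-simplices (10): ABD, ABE, ABF, ADE, ADF, AEF, BDE, BDF, BEF, DEF
  3-simplices (5): ABDE, ABDF, ABEF, ADEF, BDEF

so the chain groups are C_0 ≅ Z^5, C_1 ≅ Z^10, C_2 ≅ Z^10, C_3 ≅ Z^5.

The boundary map ∂_1: C_1 → C_0 is given by ∂[p,q] = [q] − [p].
As a 5×10 matrix over Z this has rank 4, with invariant factors (1,1,1,1).

The boundary map ∂_2: C_2 → C_1 maps a triangle to the signed sum of its edges. For instance
  ∂BDE = DE − BE + BD,
  ∂ABD = BD − AD + AB.
This gives a 10×10 integer matrix of rank 6; reducing to Smith normal form yields diagonal entries (1,1,1,1,1,1).

∂_3: C_3 → C_2 sends each 3-simplex σ to the alternating sum Σ_i (−1)^i (σ with its i-th vertex removed). For instance
  ∂ABEF = BEF − AEF + ABF − ABE,
  ∂ABDE = BDE − ADE + ABE − ABD.
As a 10×5 matrix over Z this has rank 4, with invariant factors (1,1,1,1).

From H_k ≅ ker(∂_k) / im(∂_{k+1}) we obtain:

  H_1: rank ker ∂_1 − rank ∂_2 = (10 − 4) − 6 = 0, and the invariant factors of ∂_2 are all 1, so H_1 ≅ 0.

(K is a triangulation of the 3-sphere S^3.)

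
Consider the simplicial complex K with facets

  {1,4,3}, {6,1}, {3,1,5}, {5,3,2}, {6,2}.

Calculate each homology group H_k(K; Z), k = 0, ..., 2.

H_0 = Z,  H_1 = Z,  H_2 = 0.

Fix the vertex order 1 < 2 < 3 < 4 < 5 < 6 and write every simplex with vertices in increasing order. Then dim K = 2 and the simplices of K are:

  0-simplices (6): [1], [2], [3], [4], [5], [6]
  1-simplices (9): [1,3], [1,4], [1,5], [1,6], [2,3], [2,5], [2,6], [3,4], [3,5]
  2-simplices (3): [1,3,4], [1,3,5], [2,3,5]

Hence C_0 ≅ Z^6, C_1 ≅ Z^9, C_2 ≅ Z^3.

The boundary map ∂_1: C_1 → C_0 is given by ∂[p,q] = [q] − [p]. For instance
  ∂[1,4] = [4] − [1].
As a 6×9 matrix over Z this has rank 5, with invariant factors (1,1,1,1,1).

∂_2: C_2 → C_1 maps a triangle to the signed sum of its edges. For instance
  ∂[1,3,4] = [3,4] − [1,4] + [1,3],
  ∂[1,3,5] = [3,5] − [1,5] + [1,3].
The 9×3 boundary matrix has rank 3 and Smith normal form diag(1,1,1).

Now H_k = ker ∂_k / im ∂_{k+1}, so:

  H_0: rank C_0 − rank ∂_1 = 6 − 5 = 1, and the invariant factors of ∂_1 are all 1, so H_0 ≅ Z.
  H_1: rank ker ∂_1 − rank ∂_2 = (9 − 5) − 3 = 1, and the invariant factors of ∂_2 are all 1, so H_1 ≅ Z.
  H_2: rank ker ∂_2 − rank ∂_3 = (3 − 3) − 0 = 0, and there is no ∂_3, so H_2 ≅ 0.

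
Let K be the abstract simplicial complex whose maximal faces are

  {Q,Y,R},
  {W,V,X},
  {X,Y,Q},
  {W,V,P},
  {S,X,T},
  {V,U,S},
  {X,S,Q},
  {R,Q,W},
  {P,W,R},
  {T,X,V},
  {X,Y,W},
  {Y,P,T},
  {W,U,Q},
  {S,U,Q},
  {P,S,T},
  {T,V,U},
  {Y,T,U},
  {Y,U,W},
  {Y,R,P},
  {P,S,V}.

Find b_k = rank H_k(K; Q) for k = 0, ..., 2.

Take the total order P < Q < R < S < T < U < V < W < X < Y on the vertex set. Then K (dimension 2) consists of the simplices:

  0-simplices (10): P, Q, R, S, T, U, V, W, X, Y
  1-simplices (30): PR, PS, PT, PV, PW, PY, QR, QS, QU, QW, QX, QY, RW, RY, ST, SU, SV, SX, TU, TV, TX, TY, UV, UW, UY, VW, VX, WX, WY, XY
  2-simplices (20): PRW, PRY, PST, PSV, PTY, PVW, QRW, QRY, QSU, QSX, QUW, QXY, STX, SUV, TUV, TUY, TVX, UWY, VWX, WXY

giving chain groups C_0 ≅ Z^10, C_1 ≅ Z^30, C_2 ≅ Z^20.

Boundary ∂_1: C_1 → C_0 maps an edge to its endpoints' difference, ∂[p,q] = q − p.
As a 10×30 matrix over Z this has rank 9, with invariant factors (1,1,1,1,1,1,1,1,1).

Boundary ∂_2: C_2 → C_1 maps a triangle to the signed sum of its edges. For instance
  ∂VWX = WX − VX + VW,
  ∂UWY = WY − UY + UW.
The resulting 30×20 matrix has rank 20, and its Smith normal form has invariant factors (1,1,1,1,1,1,1,1,1,1,1,1,1,1,1,1,1,1,1,2).

Now H_k = ker ∂_k / im ∂_{k+1}, so:

  H_0: rank C_0 − rank ∂_1 = 10 − 9 = 1, and the invariant factors of ∂_1 are all 1, so H_0 ≅ Z.
  H_1: rank ker ∂_1 − rank ∂_2 = (30 − 9) − 20 = 1, and ∂_2 has invariant factor 2 > 1, so H_1 ≅ Z ⊕ Z/2.
  H_2: rank ker ∂_2 − rank ∂_3 = (20 − 20) − 0 = 0, and there is no ∂_3, so H_2 ≅ 0.

As a check, the Euler characteristic is 10 − 30 + 20 = 0, which agrees with 1 − 1 + 0 = 0.
(K is a triangulation of the Klein bottle.)

Hence the Betti numbers are b_0 = 1, b_1 = 1, b_2 = 0.

b_0 = 1, b_1 = 1, b_2 = 0.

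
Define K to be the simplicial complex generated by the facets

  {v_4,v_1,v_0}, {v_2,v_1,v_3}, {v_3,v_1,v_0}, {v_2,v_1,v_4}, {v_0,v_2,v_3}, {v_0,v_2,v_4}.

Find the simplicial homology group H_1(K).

Take the total order v_0 < v_1 < v_2 < v_3 < v_4 on the vertex set. Then K (dimension 2) consists of the simplices:

  0-simplices (5): [v_0], [v_1], [v_2], [v_3], [v_4]
  1-simplices (9): [v_0,v_1], [v_0,v_2], [v_0,v_3], [v_0,v_4], [v_1,v_2], [v_1,v_3], [v_1,v_4], [v_2,v_3], [v_2,v_4]
  2-simplices (6): [v_0,v_1,v_3], [v_0,v_1,v_4], [v_0,v_2,v_3], [v_0,v_2,v_4], [v_1,v_2,v_3], [v_1,v_2,v_4]

Hence C_0 ≅ Z^5, C_1 ≅ Z^9, C_2 ≅ Z^6.

The boundary map ∂_1: C_1 → C_0 sends each edge [p,q] (with p < q) to q − p.
This gives a 5×9 integer matrix of rank 4; reducing to Smith normal form yields diagonal entries (1,1,1,1).

∂_2: C_2 → C_1 acts by ∂[p,q,r] = [q,r] − [p,r] + [p,q]. For instance
  ∂[v_0,v_1,v_4] = [v_1,v_4] − [v_0,v_4] + [v_0,v_1],
  ∂[v_0,v_2,v_4] = [v_2,v_4] − [v_0,v_4] + [v_0,v_2].
The resulting 9×6 matrix has rank 5, and its Smith normal form has invariant factors (1,1,1,1,1).

From H_k ≅ ker(∂_k) / im(∂_{k+1}) we obtain:

  H_1: rank ker ∂_1 − rank ∂_2 = (9 − 4) − 5 = 0, and the invariant factors of ∂_2 are all 1, so H_1 = 0.

(K is a triangulation of the 2-sphere S^2.)

H_1 = 0.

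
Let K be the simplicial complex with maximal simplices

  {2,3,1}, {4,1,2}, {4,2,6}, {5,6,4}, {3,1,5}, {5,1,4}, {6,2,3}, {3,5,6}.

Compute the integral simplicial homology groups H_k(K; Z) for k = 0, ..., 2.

H_0 ≅ Z,  H_1 = 0,  H_2 ≅ Z.

Order the vertices as 1 < 2 < 3 < 4 < 5 < 6. Listing each simplex with vertices in this order, K has dimension 2 with simplices:

  0-simplices (6): [1], [2], [3], [4], [5], [6]
  1-simplices (12): [1,2], [1,3], [1,4], [1,5], [2,3], [2,4], [2,6], [3,5], [3,6], [4,5], [4,6], [5,6]
  2-simplices (8): [1,2,3], [1,2,4], [1,3,5], [1,4,5], [2,3,6], [2,4,6], [3,5,6], [4,5,6]

giving chain groups C_0 ≅ Z^6, C_1 ≅ Z^12, C_2 ≅ Z^8.

∂_1: C_1 → C_0 maps an edge to its endpoints' difference, ∂[p,q] = q − p. For instance
  ∂[1,4] = [4] − [1].
As a 6×12 matrix over Z this has rank 5, with invariant factors (1,1,1,1,1).

∂_2: C_2 → C_1 acts by ∂[p,q,r] = [q,r] − [p,r] + [p,q]. For instance
  ∂[4,5,6] = [5,6] − [4,6] + [4,5],
  ∂[2,4,6] = [4,6] − [2,6] + [2,4].
The 12×8 boundary matrix has rank 7 and Smith normal form diag(1,1,1,1,1,1,1).

Computing H_k = (kernel of ∂_k) / (image of ∂_{k+1}):

  H_0: rank C_0 − rank ∂_1 = 6 − 5 = 1, and the invariant factors of ∂_1 are all 1, so H_0 ≅ Z.
  H_1: rank ker ∂_1 − rank ∂_2 = (12 − 5) − 7 = 0, and the invariant factors of ∂_2 are all 1, so H_1 ≅ 0.
  H_2: rank ker ∂_2 − rank ∂_3 = (8 − 7) − 0 = 1, and there is no ∂_3, so H_2 ≅ Z.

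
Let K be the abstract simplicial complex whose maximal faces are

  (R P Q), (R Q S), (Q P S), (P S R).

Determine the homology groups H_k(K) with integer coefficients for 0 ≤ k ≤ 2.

Order the vertices as P < Q < R < S. Listing each simplex with vertices in this order, K has dimension 2 with simplices:

  0-simplices (4): P, Q, R, S
  1-simplices (6): PQ, PR, PS, QR, QS, RS
  2-simplices (4): PQR, PQS, PRS, QRS

giving chain groups C_0 ≅ Z^4, C_1 ≅ Z^6, C_2 ≅ Z^4.

The boundary map ∂_1: C_1 → C_0 is given by ∂[p,q] = [q] − [p]. For instance
  ∂PQ = Q − P.
The resulting 4×6 matrix has rank 3, and its Smith normal form has invariant factors (1,1,1).

Boundary ∂_2: C_2 → C_1 sends each 2-simplex [p,q,r] to [q,r] − [p,r] + [p,q]. For instance
  ∂QRS = RS − QS + QR,
  ∂PRS = RS − PS + PR.
This gives a 6×4 integer matrix of rank 3; reducing to Smith normal form yields diagonal entries (1,1,1).

Now H_k = ker ∂_k / im ∂_{k+1}, so:

  H_0: rank C_0 − rank ∂_1 = 4 − 3 = 1, and the invariant factors of ∂_1 are all 1, so H_0 = Z.
  H_1: rank ker ∂_1 − rank ∂_2 = (6 − 3) − 3 = 0, and the invariant factors of ∂_2 are all 1, so H_1 = 0.
  H_2: rank ker ∂_2 − rank ∂_3 = (4 − 3) − 0 = 1, and there is no ∂_3, so H_2 = Z.

(K is a triangulation of the 2-sphere S^2.)

H_0 ≅ Z,  H_1 = 0,  H_2 ≅ Z.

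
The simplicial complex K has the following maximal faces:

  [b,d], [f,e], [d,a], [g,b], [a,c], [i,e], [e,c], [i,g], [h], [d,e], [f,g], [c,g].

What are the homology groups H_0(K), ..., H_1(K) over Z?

H_0 ≅ Z^2,  H_1 ≅ Z^4.

We work with the vertex ordering a < b < c < d < e < f < g < h < i. The simplices of K, each written with vertices in increasing order, are:

  0-simplices (9): a, b, c, d, e, f, g, h, i
  1-simplices (11): ac, ad, bd, bg, ce, cg, de, ef, ei, fg, gi

so the chain groups are C_0 ≅ Z^9, C_1 ≅ Z^11.

The boundary map ∂_1: C_1 → C_0 is given by ∂[p,q] = [q] − [p].
The resulting 9×11 matrix has rank 7, and its Smith normal form has invariant factors (1,1,1,1,1,1,1).

Computing H_k = (kernel of ∂_k) / (image of ∂_{k+1}):

  H_0: rank C_0 − rank ∂_1 = 9 − 7 = 2, and the invariant factors of ∂_1 are all 1, so H_0 ≅ Z^2.
  H_1: rank ker ∂_1 − rank ∂_2 = (11 − 7) − 0 = 4, and there is no ∂_2, so H_1 ≅ Z^4.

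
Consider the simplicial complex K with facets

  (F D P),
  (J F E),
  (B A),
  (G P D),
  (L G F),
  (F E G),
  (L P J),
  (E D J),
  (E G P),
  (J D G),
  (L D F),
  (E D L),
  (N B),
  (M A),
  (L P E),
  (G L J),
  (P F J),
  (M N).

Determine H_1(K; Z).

H_1 ≅ Z^3.

Take the total order A < B < D < E < F < G < J < L < M < N < P on the vertex set. Then K (dimension 2) consists of the simplices:

  0-simplices (11): A, B, D, E, F, G, J, L, M, N, P
  1-simplices (25): AB, AM, BN, DE, DF, DG, DJ, DL, DP, EF, EG, EJ, EL, EP, FG, FJ, FL, FP, GJ, GL, GP, JL, JP, LP, MN
  2-simplices (14): DEJ, DEL, DFL, DFP, DGJ, DGP, EFG, EFJ, EGP, ELP, FGL, FJP, GJL, JLP

giving chain groups C_0 ≅ Z^11, C_1 ≅ Z^25, C_2 ≅ Z^14.

The boundary map ∂_1: C_1 → C_0 maps an edge to its endpoints' difference, ∂[p,q] = q − p. For instance
  ∂FP = P − F.
As a 11×25 matrix over Z this has rank 9, with invariant factors (1,1,1,1,1,1,1,1,1).

Boundary ∂_2: C_2 → C_1 sends each 2-simplex [p,q,r] to [q,r] − [p,r] + [p,q]. For instance
  ∂EGP = GP − EP + EG,
  ∂EFJ = FJ − EJ + EF.
The 25×14 boundary matrix has rank 13 and Smith normal form diag(1,1,1,1,1,1,1,1,1,1,1,1,1).

From H_k ≅ ker(∂_k) / im(∂_{k+1}) we obtain:

  H_1: rank ker ∂_1 − rank ∂_2 = (25 − 9) − 13 = 3, and the invariant factors of ∂_2 are all 1, so H_1 = Z^3.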